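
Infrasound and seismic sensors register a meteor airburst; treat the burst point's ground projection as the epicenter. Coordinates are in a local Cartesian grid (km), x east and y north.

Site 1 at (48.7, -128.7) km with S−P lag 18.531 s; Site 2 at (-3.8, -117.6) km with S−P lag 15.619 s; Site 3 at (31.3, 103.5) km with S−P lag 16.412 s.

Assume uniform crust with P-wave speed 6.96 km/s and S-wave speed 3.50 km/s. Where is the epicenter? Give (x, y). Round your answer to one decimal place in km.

x ≈ -0.1 km, y ≈ -7.7 km

Distance from S−P lag: d = Δt · v_P v_S / (v_P − v_S) = Δt · (6.96·3.50)/(6.96−3.50) ≈ 7.0405·Δt.
So d_Site 1 = 130.47, d_Site 2 = 109.96, d_Site 3 = 115.55 km.
Circle about each station: (x − 48.7)² + (y + 128.7)² = 130.47²; (x + 3.8)² + (y + 117.6)² = 109.96²; (x − 31.3)² + (y − 103.5)² = 115.55².
Subtracting the Site 1 equation from the Site 2 and Site 3 equations removes the quadratic terms:
-105.0 x + 22.2 y = -159.96
-34.8 x + 464.4 y = -3572.82
Solving the 2×2 system: x ≈ -0.1, y ≈ -7.7 km.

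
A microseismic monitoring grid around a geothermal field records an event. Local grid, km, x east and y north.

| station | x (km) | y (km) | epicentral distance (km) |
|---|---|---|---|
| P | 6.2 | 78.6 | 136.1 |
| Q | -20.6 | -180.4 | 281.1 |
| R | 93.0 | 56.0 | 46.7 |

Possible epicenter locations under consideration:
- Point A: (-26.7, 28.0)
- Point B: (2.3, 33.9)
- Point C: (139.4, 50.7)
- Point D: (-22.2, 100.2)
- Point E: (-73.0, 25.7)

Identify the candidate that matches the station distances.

Point C

For each candidate, compare |candidate − station| to the reported distance:
Point A: residuals P 75.7, Q 72.6, R 76.2 → max 76.2 km
Point B: residuals P 91.2, Q 65.6, R 46.7 → max 91.2 km
Point C: residuals P 0.0, Q 0.0, R 0.0 → max 0.0 km
Point D: residuals P 100.4, Q 0.5, R 76.7 → max 100.4 km
Point E: residuals P 40.9, Q 68.4, R 122.0 → max 122.0 km
Only Point C has all residuals ≈ 0.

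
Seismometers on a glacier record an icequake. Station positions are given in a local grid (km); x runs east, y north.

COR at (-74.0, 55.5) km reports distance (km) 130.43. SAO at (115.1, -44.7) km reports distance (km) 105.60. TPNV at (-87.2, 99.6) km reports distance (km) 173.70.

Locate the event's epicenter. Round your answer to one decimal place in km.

Circle about each station: (x + 74.0)² + (y − 55.5)² = 130.43²; (x − 115.1)² + (y + 44.7)² = 105.60²; (x + 87.2)² + (y − 99.6)² = 173.70².
Subtracting the COR equation from the SAO and TPNV equations removes the quadratic terms:
378.2 x − 200.4 y = 12550.47
-26.4 x + 88.2 y = -4191.96
Solving the 2×2 system: x ≈ 9.5, y ≈ -44.7 km.

9.5 km east, -44.7 km north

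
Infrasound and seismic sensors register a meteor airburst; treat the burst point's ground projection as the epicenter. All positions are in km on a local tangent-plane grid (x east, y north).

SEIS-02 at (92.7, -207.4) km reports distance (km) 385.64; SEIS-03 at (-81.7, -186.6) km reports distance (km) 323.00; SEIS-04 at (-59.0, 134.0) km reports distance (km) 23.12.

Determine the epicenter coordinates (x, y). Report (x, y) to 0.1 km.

-82.0 km east, 136.4 km north

Circle about each station: (x − 92.7)² + (y + 207.4)² = 385.64²; (x + 81.7)² + (y + 186.6)² = 323.00²; (x + 59.0)² + (y − 134.0)² = 23.12².
Subtracting pairs of circle equations eliminates x²+y² and gives linear equations (the radical axes):
-348.8 x + 41.6 y = 34275.61
-303.4 x + 682.8 y = 118012.63
Solving the 2×2 system: x ≈ -82.0, y ≈ 136.4 km.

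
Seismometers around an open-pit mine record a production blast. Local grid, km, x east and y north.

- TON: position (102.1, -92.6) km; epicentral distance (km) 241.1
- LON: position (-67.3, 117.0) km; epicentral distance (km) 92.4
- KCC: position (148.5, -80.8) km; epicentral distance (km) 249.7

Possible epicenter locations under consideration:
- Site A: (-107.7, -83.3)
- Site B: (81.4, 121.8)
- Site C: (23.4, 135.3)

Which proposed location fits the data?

For each candidate, compare |candidate − station| to the reported distance:
Site A: residuals TON 31.1, LON 111.9, KCC 6.5 → max 111.9 km
Site B: residuals TON 25.7, LON 56.4, KCC 36.3 → max 56.4 km
Site C: residuals TON 0.0, LON 0.1, KCC 0.0 → max 0.1 km
Only Site C has all residuals ≈ 0.

Site C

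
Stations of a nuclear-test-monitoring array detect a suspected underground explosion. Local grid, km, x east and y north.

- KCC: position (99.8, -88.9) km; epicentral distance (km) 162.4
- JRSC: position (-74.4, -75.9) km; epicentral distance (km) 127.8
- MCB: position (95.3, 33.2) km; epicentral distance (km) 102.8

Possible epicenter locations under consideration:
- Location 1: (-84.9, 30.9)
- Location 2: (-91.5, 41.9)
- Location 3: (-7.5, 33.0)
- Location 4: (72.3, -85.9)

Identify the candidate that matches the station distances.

Location 3

For each candidate, compare |candidate − station| to the reported distance:
Location 1: residuals KCC 57.8, JRSC 20.5, MCB 77.4 → max 77.4 km
Location 2: residuals KCC 69.3, JRSC 8.8, MCB 84.2 → max 84.2 km
Location 3: residuals KCC 0.0, JRSC 0.0, MCB 0.0 → max 0.0 km
Location 4: residuals KCC 134.7, JRSC 19.2, MCB 18.5 → max 134.7 km
Only Location 3 has all residuals ≈ 0.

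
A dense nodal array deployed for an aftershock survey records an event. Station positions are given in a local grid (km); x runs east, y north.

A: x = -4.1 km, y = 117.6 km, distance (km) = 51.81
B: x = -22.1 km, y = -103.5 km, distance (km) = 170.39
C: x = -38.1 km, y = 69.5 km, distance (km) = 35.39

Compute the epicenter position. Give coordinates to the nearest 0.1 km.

Circle about each station: (x + 4.1)² + (y − 117.6)² = 51.81²; (x + 22.1)² + (y + 103.5)² = 170.39²; (x + 38.1)² + (y − 69.5)² = 35.39².
Subtracting the A equation from the B and C equations removes the quadratic terms:
-36.0 x − 442.2 y = -28994.39
-68.0 x − 96.2 y = -6132.89
Solving the 2×2 system: x ≈ -2.9, y ≈ 65.8 km.

-2.9 km east, 65.8 km north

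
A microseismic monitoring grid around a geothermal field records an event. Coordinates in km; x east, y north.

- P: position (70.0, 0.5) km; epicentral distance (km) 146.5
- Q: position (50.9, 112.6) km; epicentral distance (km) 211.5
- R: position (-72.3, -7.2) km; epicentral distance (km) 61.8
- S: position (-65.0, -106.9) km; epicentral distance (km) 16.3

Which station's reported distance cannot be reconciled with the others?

Solve using three stations at a time. Using P, Q, R (subtract circle equations pairwise → linear system) gives (x, y) ≈ (-59.7, -67.7).
Distances from that point to each station vs reported:
  P: calculated 146.5 vs reported 146.5 → residual 0.0 km
  Q: calculated 211.5 vs reported 211.5 → residual 0.0 km
  R: calculated 61.8 vs reported 61.8 → residual 0.0 km
  S: calculated 39.6 vs reported 16.3 → residual 23.3 km
P, Q, R are mutually consistent (residuals ≈ 0); S is off by 23.3 km.

S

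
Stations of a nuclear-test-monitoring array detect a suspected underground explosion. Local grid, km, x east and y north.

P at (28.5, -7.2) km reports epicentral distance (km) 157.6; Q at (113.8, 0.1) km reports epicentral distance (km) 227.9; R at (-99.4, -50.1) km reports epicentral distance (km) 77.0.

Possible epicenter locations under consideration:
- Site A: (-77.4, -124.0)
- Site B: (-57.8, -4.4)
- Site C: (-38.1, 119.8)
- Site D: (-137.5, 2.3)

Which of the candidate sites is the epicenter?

Site A

For each candidate, compare |candidate − station| to the reported distance:
Site A: residuals P 0.1, Q 0.0, R 0.1 → max 0.1 km
Site B: residuals P 71.3, Q 56.2, R 15.2 → max 71.3 km
Site C: residuals P 14.2, Q 34.5, R 103.6 → max 103.6 km
Site D: residuals P 8.7, Q 23.4, R 12.2 → max 23.4 km
Only Site A has all residuals ≈ 0.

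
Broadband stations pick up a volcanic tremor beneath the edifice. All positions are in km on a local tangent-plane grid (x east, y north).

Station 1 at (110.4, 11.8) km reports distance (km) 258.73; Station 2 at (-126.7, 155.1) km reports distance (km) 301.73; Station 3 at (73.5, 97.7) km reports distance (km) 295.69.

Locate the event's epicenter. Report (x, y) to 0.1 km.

-95.4 km east, -145.0 km north

Circle about each station: (x − 110.4)² + (y − 11.8)² = 258.73²; (x + 126.7)² + (y − 155.1)² = 301.73²; (x − 73.5)² + (y − 97.7)² = 295.69².
Subtracting the Station 1 equation from the Station 2 and Station 3 equations removes the quadratic terms:
-474.2 x + 286.6 y = 3681.72
-73.8 x + 171.8 y = -17871.22
Solving the 2×2 system: x ≈ -95.4, y ≈ -145.0 km.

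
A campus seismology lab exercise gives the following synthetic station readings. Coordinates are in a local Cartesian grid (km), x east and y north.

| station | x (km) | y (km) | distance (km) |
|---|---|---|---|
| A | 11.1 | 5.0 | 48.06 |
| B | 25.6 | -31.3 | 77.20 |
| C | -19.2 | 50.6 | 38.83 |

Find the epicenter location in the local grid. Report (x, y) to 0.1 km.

Circle about each station: (x − 11.1)² + (y − 5.0)² = 48.06²; (x − 25.6)² + (y + 31.3)² = 77.20²; (x + 19.2)² + (y − 50.6)² = 38.83².
Subtracting the A equation from the B and C equations removes the quadratic terms:
29.0 x − 72.6 y = -2163.24
-60.6 x + 91.2 y = 3582.78
Solving the 2×2 system: x ≈ -35.8, y ≈ 15.5 km.
Check against A (with the unrounded x, y): √((x − 11.1)²+(y − 5.0)²) = 48.06 ≈ 48.06 km. ✓

-35.8 km east, 15.5 km north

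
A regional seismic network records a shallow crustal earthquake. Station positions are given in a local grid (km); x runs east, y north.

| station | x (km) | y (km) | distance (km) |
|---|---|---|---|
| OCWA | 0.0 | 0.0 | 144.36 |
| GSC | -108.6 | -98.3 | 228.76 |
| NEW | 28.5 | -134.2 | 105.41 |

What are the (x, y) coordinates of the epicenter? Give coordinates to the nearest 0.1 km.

Circle about each station: x² + y² = 144.36²; (x + 108.6)² + (y + 98.3)² = 228.76²; (x − 28.5)² + (y + 134.2)² = 105.41².
Subtracting pairs of circle equations eliminates x²+y² and gives linear equations (the radical axes):
-217.2 x − 196.6 y = -10034.48
57.0 x − 268.4 y = 28550.43
Solving the 2×2 system: x ≈ 119.5, y ≈ -81.0 km.

119.5 km east, -81.0 km north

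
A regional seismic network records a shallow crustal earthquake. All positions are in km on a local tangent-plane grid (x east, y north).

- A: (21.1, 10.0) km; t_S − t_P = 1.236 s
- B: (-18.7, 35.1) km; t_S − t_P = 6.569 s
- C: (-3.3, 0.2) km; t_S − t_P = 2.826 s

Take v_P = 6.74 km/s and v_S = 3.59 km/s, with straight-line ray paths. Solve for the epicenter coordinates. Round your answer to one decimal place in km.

Distance from S−P lag: d = Δt · v_P v_S / (v_P − v_S) = Δt · (6.74·3.59)/(6.74−3.59) ≈ 7.6815·Δt.
So d_A = 9.49, d_B = 50.46, d_C = 21.71 km.
Circle about each station: (x − 21.1)² + (y − 10.0)² = 9.49²; (x + 18.7)² + (y − 35.1)² = 50.46²; (x + 3.3)² + (y − 0.2)² = 21.71².
Subtracting the A equation from the B and C equations removes the quadratic terms:
-79.6 x + 50.2 y = -1419.66
-48.8 x − 19.6 y = -915.54
Solving the 2×2 system: x ≈ 18.4, y ≈ 0.9 km.

(18.4, 0.9)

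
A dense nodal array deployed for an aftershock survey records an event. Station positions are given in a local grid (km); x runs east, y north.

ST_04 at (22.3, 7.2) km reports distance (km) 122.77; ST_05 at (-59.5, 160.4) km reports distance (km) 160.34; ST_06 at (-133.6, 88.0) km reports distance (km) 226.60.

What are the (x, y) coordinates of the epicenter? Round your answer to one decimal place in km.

Circle about each station: (x − 22.3)² + (y − 7.2)² = 122.77²; (x + 59.5)² + (y − 160.4)² = 160.34²; (x + 133.6)² + (y − 88.0)² = 226.60².
Subtracting pairs of circle equations eliminates x²+y² and gives linear equations (the radical axes):
-163.6 x + 306.4 y = 18082.84
-311.8 x + 161.6 y = -11231.26
Solving the 2×2 system: x ≈ 92.1, y ≈ 108.2 km.
Check against ST_04 (with the unrounded x, y): √((x − 22.3)²+(y − 7.2)²) = 122.76 ≈ 122.77 km. ✓

92.1 km east, 108.2 km north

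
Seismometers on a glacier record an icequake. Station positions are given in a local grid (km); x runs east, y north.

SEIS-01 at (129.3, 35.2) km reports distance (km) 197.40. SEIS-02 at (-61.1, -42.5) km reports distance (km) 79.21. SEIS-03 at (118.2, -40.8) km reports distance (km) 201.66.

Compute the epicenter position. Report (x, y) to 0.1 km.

x ≈ -68.1 km, y ≈ 36.4 km

Circle about each station: (x − 129.3)² + (y − 35.2)² = 197.40²; (x + 61.1)² + (y + 42.5)² = 79.21²; (x − 118.2)² + (y + 40.8)² = 201.66².
Subtracting pairs of circle equations eliminates x²+y² and gives linear equations (the radical axes):
-380.8 x − 155.4 y = 20274.47
-22.2 x − 152.0 y = -4021.65
Solving the 2×2 system: x ≈ -68.1, y ≈ 36.4 km.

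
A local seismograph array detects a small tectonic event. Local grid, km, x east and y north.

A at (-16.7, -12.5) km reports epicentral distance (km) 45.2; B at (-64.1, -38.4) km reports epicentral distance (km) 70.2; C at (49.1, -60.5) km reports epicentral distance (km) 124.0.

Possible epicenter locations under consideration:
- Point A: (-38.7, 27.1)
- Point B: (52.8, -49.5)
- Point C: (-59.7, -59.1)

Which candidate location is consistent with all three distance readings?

For each candidate, compare |candidate − station| to the reported distance:
Point A: residuals A 0.1, B 0.1, C 0.0 → max 0.1 km
Point B: residuals A 33.5, B 47.2, C 112.4 → max 112.4 km
Point C: residuals A 18.2, B 49.0, C 15.2 → max 49.0 km
Only Point A has all residuals ≈ 0.

Point A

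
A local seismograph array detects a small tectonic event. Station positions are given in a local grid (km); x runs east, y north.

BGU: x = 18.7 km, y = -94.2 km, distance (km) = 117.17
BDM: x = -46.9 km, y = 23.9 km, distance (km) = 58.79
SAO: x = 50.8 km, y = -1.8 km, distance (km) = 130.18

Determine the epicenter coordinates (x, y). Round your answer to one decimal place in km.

-77.0 km east, -26.6 km north

Circle about each station: (x − 18.7)² + (y + 94.2)² = 117.17²; (x + 46.9)² + (y − 23.9)² = 58.79²; (x − 50.8)² + (y + 1.8)² = 130.18².
Subtracting the BGU equation from the BDM and SAO equations removes the quadratic terms:
-131.2 x + 236.2 y = 3820.03
64.2 x + 184.8 y = -9857.47
Solving the 2×2 system: x ≈ -77.0, y ≈ -26.6 km.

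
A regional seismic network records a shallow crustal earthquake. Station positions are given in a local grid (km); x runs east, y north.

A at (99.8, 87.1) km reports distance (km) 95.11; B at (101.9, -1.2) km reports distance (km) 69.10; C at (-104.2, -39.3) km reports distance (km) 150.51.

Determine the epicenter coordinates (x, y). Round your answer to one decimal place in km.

35.3 km east, 17.2 km north

Circle about each station: (x − 99.8)² + (y − 87.1)² = 95.11²; (x − 101.9)² + (y + 1.2)² = 69.10²; (x + 104.2)² + (y + 39.3)² = 150.51².
Subtracting pairs of circle equations eliminates x²+y² and gives linear equations (the radical axes):
4.2 x − 176.6 y = -2890.30
-408.0 x − 252.8 y = -18751.67
Solving the 2×2 system: x ≈ 35.3, y ≈ 17.2 km.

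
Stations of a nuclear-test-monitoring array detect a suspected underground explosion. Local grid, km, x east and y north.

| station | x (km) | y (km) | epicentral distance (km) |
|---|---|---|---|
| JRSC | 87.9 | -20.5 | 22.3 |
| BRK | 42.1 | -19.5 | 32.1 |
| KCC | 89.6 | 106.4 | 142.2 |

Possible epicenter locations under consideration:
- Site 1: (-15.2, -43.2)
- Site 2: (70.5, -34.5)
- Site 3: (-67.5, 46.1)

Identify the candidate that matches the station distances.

Site 2

For each candidate, compare |candidate − station| to the reported distance:
Site 1: residuals JRSC 83.3, BRK 29.9, KCC 40.5 → max 83.3 km
Site 2: residuals JRSC 0.0, BRK 0.0, KCC 0.0 → max 0.0 km
Site 3: residuals JRSC 146.8, BRK 95.6, KCC 26.1 → max 146.8 km
Only Site 2 has all residuals ≈ 0.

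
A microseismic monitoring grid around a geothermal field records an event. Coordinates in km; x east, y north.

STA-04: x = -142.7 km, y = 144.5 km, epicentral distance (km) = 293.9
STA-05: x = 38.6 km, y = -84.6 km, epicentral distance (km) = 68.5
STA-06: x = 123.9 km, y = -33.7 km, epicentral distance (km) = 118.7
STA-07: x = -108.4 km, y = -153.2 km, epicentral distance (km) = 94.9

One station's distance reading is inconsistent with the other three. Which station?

STA-06

Solve using three stations at a time. Using STA-04, STA-05, STA-07 (subtract circle equations pairwise → linear system) gives (x, y) ≈ (-18.8, -122.0).
Distances from that point to each station vs reported:
  STA-04: calculated 293.9 vs reported 293.9 → residual 0.0 km
  STA-05: calculated 68.5 vs reported 68.5 → residual 0.0 km
  STA-06: calculated 167.8 vs reported 118.7 → residual 49.1 km
  STA-07: calculated 94.9 vs reported 94.9 → residual 0.0 km
STA-04, STA-05, STA-07 are mutually consistent (residuals ≈ 0); STA-06 is off by 49.1 km.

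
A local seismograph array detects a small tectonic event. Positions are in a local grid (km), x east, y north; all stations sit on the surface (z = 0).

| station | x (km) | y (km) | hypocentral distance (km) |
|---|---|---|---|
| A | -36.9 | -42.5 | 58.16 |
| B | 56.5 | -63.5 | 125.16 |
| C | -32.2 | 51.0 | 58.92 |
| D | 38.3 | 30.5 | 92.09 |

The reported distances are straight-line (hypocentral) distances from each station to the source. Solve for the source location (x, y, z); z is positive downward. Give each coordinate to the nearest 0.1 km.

Each station gives a sphere (x−x_i)² + (y−y_i)² + z² = d_i² (stations at z=0).
Subtracting the A sphere from B and C: z² cancels, leaving linear equations in x and y:
186.8 x − 42.0 y = -8225.80
9.4 x + 187.0 y = 381.00
Solving: x ≈ -43.090, y ≈ 4.203 km (keep extra digits for the depth step; rounded: -43.1, 4.2).
Then from the A sphere: z² = 58.16² − (x + 36.9)² − (y + 42.5)² with x = -43.090, y = 4.203, so z ≈ 34.104 ≈ 34.1 km.
Check against D (with the unrounded solution): distance 92.08 ≈ 92.09 km. ✓

(-43.1, 4.2, 34.1)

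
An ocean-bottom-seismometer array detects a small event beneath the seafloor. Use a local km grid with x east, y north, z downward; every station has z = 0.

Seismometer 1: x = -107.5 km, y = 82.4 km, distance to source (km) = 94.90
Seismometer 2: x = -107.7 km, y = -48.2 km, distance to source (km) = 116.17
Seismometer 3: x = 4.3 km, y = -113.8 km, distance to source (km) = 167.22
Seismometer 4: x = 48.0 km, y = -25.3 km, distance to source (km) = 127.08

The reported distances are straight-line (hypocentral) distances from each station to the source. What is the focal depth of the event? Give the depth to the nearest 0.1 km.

Each station gives a sphere (x−x_i)² + (y−y_i)² + z² = d_i² (stations at z=0).
Subtracting the Seismometer 1 sphere from Seismometer 2 and Seismometer 3: z² cancels, leaving linear equations in x and y:
-0.4 x − 261.2 y = -8912.94
223.6 x − 392.4 y = -24333.60
Solving: x ≈ -48.812, y ≈ 34.198 km (keep extra digits for the depth step; rounded: -48.8, 34.2).
Then from the Seismometer 1 sphere: z² = 94.90² − (x + 107.5)² − (y − 82.4)² with x = -48.812, y = 34.198, so z ≈ 56.906 ≈ 56.9 km.

depth ≈ 56.9 km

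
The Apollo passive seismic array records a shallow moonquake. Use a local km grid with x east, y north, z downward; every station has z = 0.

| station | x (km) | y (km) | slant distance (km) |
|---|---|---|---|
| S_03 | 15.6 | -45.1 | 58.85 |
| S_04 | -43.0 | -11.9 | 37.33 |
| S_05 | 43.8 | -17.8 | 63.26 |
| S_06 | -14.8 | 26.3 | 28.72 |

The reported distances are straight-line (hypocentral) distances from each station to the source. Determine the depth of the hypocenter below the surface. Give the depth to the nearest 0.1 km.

depth ≈ 17.0 km

Each station gives a sphere (x−x_i)² + (y−y_i)² + z² = d_i² (stations at z=0).
Subtracting the S_03 sphere from S_04 and S_05: z² cancels, leaving linear equations in x and y:
-117.2 x + 66.4 y = 1783.03
56.4 x + 54.6 y = -580.60
Solving: x ≈ -13.397, y ≈ 3.206 km (keep extra digits for the depth step; rounded: -13.4, 3.2).
Then from the S_03 sphere: z² = 58.85² − (x − 15.6)² − (y + 45.1)² with x = -13.397, y = 3.206, so z ≈ 17.001 ≈ 17.0 km.
Check against S_06 (with the unrounded solution): distance 28.71 ≈ 28.72 km. ✓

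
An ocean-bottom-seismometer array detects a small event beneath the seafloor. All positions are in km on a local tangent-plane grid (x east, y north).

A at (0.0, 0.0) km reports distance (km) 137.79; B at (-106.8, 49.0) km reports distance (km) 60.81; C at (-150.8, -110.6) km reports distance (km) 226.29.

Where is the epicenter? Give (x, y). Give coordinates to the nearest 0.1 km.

Circle about each station: x² + y² = 137.79²; (x + 106.8)² + (y − 49.0)² = 60.81²; (x + 150.8)² + (y + 110.6)² = 226.29².
Subtracting the A equation from the B and C equations removes the quadratic terms:
-213.6 x + 98.0 y = 29095.47
-301.6 x − 221.2 y = 2751.92
Solving the 2×2 system: x ≈ -87.3, y ≈ 106.6 km.

-87.3 km east, 106.6 km north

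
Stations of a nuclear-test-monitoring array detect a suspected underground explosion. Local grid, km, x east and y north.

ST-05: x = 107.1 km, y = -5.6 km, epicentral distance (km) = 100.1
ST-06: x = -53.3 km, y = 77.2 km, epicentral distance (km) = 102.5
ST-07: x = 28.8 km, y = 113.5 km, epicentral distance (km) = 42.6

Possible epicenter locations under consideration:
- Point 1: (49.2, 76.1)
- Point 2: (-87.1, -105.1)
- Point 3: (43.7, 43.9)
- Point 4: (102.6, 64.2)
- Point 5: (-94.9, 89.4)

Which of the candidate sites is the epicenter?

Point 1

For each candidate, compare |candidate − station| to the reported distance:
Point 1: residuals ST-05 0.0, ST-06 0.0, ST-07 0.0 → max 0.0 km
Point 2: residuals ST-05 118.1, ST-06 82.9, ST-07 204.8 → max 204.8 km
Point 3: residuals ST-05 19.7, ST-06 0.1, ST-07 28.6 → max 28.6 km
Point 4: residuals ST-05 30.2, ST-06 53.9, ST-07 46.2 → max 53.9 km
Point 5: residuals ST-05 123.1, ST-06 59.1, ST-07 83.4 → max 123.1 km
Only Point 1 has all residuals ≈ 0.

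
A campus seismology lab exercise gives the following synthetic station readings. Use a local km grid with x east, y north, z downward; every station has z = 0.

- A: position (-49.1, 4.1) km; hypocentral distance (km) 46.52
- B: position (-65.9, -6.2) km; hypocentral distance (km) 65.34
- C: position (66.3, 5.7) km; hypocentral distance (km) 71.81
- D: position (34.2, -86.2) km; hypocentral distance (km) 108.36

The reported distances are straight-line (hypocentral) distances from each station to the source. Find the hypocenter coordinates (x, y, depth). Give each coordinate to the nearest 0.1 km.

Each station gives a sphere (x−x_i)² + (y−y_i)² + z² = d_i² (stations at z=0).
Subtracting the A sphere from B and C: z² cancels, leaving linear equations in x and y:
-33.6 x − 20.6 y = -151.58
230.8 x + 3.2 y = -992.01
Solving: x ≈ -4.502, y ≈ 14.701 km (keep extra digits for the depth step; rounded: -4.5, 14.7).
Then from the A sphere: z² = 46.52² − (x + 49.1)² − (y − 4.1)² with x = -4.502, y = 14.701, so z ≈ 7.921 ≈ 7.9 km.

(-4.5, 14.7, 7.9)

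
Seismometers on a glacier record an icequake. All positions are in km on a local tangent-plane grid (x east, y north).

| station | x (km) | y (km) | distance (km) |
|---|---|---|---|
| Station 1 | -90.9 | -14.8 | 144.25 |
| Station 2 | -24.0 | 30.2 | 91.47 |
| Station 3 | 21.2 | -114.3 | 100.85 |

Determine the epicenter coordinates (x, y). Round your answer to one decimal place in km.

Circle about each station: (x + 90.9)² + (y + 14.8)² = 144.25²; (x + 24.0)² + (y − 30.2)² = 91.47²; (x − 21.2)² + (y + 114.3)² = 100.85².
Subtracting the Station 1 equation from the Station 2 and Station 3 equations removes the quadratic terms:
133.8 x + 90.0 y = 5447.49
224.2 x − 199.0 y = 15669.42
Solving the 2×2 system: x ≈ 53.3, y ≈ -18.7 km.

53.3 km east, -18.7 km north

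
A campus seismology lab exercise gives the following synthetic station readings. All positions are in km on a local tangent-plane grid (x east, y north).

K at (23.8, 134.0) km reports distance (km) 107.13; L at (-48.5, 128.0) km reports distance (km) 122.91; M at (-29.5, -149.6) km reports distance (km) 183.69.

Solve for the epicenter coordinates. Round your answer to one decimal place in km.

Circle about each station: (x − 23.8)² + (y − 134.0)² = 107.13²; (x + 48.5)² + (y − 128.0)² = 122.91²; (x + 29.5)² + (y + 149.6)² = 183.69².
Subtracting pairs of circle equations eliminates x²+y² and gives linear equations (the radical axes):
-144.6 x − 12.0 y = -3416.22
-106.6 x − 567.2 y = -17537.21
Solving the 2×2 system: x ≈ 21.4, y ≈ 26.9 km.

21.4 km east, 26.9 km north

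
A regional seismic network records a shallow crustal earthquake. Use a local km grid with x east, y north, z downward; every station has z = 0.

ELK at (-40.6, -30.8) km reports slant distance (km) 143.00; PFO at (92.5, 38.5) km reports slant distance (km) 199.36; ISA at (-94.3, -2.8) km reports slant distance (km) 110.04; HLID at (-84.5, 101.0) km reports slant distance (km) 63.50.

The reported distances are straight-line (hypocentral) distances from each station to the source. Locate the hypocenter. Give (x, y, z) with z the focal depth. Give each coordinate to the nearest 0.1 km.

Each station gives a sphere (x−x_i)² + (y−y_i)² + z² = d_i² (stations at z=0).
Subtracting the ELK sphere from PFO and ISA: z² cancels, leaving linear equations in x and y:
266.2 x + 138.6 y = -11853.91
-107.4 x + 56.0 y = 14643.53
Solving: x ≈ -90.405, y ≈ 88.108 km (keep extra digits for the depth step; rounded: -90.4, 88.1).
Then from the ELK sphere: z² = 143.00² − (x + 40.6)² − (y + 30.8)² with x = -90.405, y = 88.108, so z ≈ 61.882 ≈ 61.9 km.

x ≈ -90.4 km, y ≈ 88.1 km, depth ≈ 61.9 km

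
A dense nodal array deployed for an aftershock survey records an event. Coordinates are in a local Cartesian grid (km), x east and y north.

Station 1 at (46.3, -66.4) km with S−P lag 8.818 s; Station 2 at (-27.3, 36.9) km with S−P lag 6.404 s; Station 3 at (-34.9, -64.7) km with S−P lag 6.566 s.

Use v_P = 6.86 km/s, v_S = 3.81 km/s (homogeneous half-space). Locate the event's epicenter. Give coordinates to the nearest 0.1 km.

-8.9 km east, -14.8 km north

Distance from S−P lag: d = Δt · v_P v_S / (v_P − v_S) = Δt · (6.86·3.81)/(6.86−3.81) ≈ 8.5694·Δt.
So d_Station 1 = 75.56, d_Station 2 = 54.88, d_Station 3 = 56.27 km.
Circle about each station: (x − 46.3)² + (y + 66.4)² = 75.56²; (x + 27.3)² + (y − 36.9)² = 54.88²; (x + 34.9)² + (y + 64.7)² = 56.27².
Subtracting the Station 1 equation from the Station 2 and Station 3 equations removes the quadratic terms:
-147.2 x + 206.6 y = -1748.25
-162.4 x + 3.4 y = 1394.45
Solving the 2×2 system: x ≈ -8.9, y ≈ -14.8 km.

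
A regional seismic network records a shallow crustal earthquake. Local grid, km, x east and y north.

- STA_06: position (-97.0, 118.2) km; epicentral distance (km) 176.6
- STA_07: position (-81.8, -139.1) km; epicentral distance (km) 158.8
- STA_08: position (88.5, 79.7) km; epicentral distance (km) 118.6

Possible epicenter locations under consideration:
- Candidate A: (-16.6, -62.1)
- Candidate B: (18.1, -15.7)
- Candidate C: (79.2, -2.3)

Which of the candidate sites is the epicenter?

For each candidate, compare |candidate − station| to the reported distance:
Candidate A: residuals STA_06 20.8, STA_07 57.9, STA_08 57.9 → max 57.9 km
Candidate B: residuals STA_06 0.0, STA_07 0.0, STA_08 0.0 → max 0.0 km
Candidate C: residuals STA_06 36.9, STA_07 52.5, STA_08 36.1 → max 52.5 km
Only Candidate B has all residuals ≈ 0.

Candidate B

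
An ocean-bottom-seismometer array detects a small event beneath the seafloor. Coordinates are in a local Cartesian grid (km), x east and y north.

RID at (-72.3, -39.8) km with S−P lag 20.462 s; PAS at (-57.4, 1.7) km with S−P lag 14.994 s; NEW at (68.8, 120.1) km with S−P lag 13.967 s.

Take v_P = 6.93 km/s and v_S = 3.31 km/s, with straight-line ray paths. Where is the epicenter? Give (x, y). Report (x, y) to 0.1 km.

Distance from S−P lag: d = Δt · v_P v_S / (v_P − v_S) = Δt · (6.93·3.31)/(6.93−3.31) ≈ 6.3365·Δt.
So d_RID = 129.66, d_PAS = 95.01, d_NEW = 88.50 km.
Circle about each station: (x + 72.3)² + (y + 39.8)² = 129.66²; (x + 57.4)² + (y − 1.7)² = 95.01²; (x − 68.8)² + (y − 120.1)² = 88.50².
Subtracting the RID equation from the PAS and NEW equations removes the quadratic terms:
29.8 x + 83.0 y = 4271.14
282.2 x + 319.8 y = 21325.59
Solving the 2×2 system: x ≈ 29.1, y ≈ 41.0 km.
Check against RID (with the unrounded x, y): √((x + 72.3)²+(y + 39.8)²) = 129.66 ≈ 129.66 km. ✓

x ≈ 29.1 km, y ≈ 41.0 km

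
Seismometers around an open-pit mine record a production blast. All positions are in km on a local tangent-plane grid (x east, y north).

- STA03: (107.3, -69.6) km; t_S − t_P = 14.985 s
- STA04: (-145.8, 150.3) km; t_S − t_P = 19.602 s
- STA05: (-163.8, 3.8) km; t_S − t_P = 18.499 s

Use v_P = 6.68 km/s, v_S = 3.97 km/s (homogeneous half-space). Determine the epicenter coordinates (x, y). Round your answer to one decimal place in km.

Distance from S−P lag: d = Δt · v_P v_S / (v_P − v_S) = Δt · (6.68·3.97)/(6.68−3.97) ≈ 9.7858·Δt.
So d_STA03 = 146.64, d_STA04 = 191.82, d_STA05 = 181.03 km.
Circle about each station: (x − 107.3)² + (y + 69.6)² = 146.64²; (x + 145.8)² + (y − 150.3)² = 191.82²; (x + 163.8)² + (y − 3.8)² = 181.03².
Subtracting the STA03 equation from the STA04 and STA05 equations removes the quadratic terms:
-506.2 x + 439.8 y = 12198.66
-542.2 x + 146.8 y = -781.14
Solving the 2×2 system: x ≈ 13.0, y ≈ 42.7 km.

x ≈ 13.0 km, y ≈ 42.7 km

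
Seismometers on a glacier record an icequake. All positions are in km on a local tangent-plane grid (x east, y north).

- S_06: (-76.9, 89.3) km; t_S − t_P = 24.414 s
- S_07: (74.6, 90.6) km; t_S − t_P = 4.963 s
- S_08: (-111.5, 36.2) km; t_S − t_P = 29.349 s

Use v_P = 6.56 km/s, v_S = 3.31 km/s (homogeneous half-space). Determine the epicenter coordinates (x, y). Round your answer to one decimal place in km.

x ≈ 83.3 km, y ≈ 58.6 km

Distance from S−P lag: d = Δt · v_P v_S / (v_P − v_S) = Δt · (6.56·3.31)/(6.56−3.31) ≈ 6.6811·Δt.
So d_S_06 = 163.11, d_S_07 = 33.16, d_S_08 = 196.08 km.
Circle about each station: (x + 76.9)² + (y − 89.3)² = 163.11²; (x − 74.6)² + (y − 90.6)² = 33.16²; (x + 111.5)² + (y − 36.2)² = 196.08².
Subtracting pairs of circle equations eliminates x²+y² and gives linear equations (the radical axes):
303.0 x + 2.6 y = 25390.71
-69.2 x − 106.2 y = -11987.90
Solving the 2×2 system: x ≈ 83.3, y ≈ 58.6 km.
Check against S_06 (with the unrounded x, y): √((x + 76.9)²+(y − 89.3)²) = 163.11 ≈ 163.11 km. ✓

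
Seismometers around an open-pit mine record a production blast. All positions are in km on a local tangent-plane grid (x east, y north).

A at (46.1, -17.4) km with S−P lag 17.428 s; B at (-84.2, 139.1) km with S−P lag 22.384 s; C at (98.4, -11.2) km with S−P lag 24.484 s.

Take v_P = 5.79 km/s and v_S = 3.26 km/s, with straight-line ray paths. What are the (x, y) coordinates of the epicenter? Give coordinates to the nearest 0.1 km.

-83.5 km east, -27.9 km north

Distance from S−P lag: d = Δt · v_P v_S / (v_P − v_S) = Δt · (5.79·3.26)/(5.79−3.26) ≈ 7.4606·Δt.
So d_A = 130.02, d_B = 167.00, d_C = 182.67 km.
Circle about each station: (x − 46.1)² + (y + 17.4)² = 130.02²; (x + 84.2)² + (y − 139.1)² = 167.00²; (x − 98.4)² + (y + 11.2)² = 182.67².
Subtracting the A equation from the B and C equations removes the quadratic terms:
-260.6 x + 313.0 y = 13026.68
104.6 x + 12.4 y = -9083.10
Solving the 2×2 system: x ≈ -83.5, y ≈ -27.9 km.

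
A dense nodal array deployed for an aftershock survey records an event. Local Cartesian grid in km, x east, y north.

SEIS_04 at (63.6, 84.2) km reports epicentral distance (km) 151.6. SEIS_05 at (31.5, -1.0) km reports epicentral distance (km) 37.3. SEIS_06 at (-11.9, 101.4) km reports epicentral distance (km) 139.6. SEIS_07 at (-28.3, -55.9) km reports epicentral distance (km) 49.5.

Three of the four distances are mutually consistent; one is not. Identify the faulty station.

Solve using three stations at a time. Using SEIS_05, SEIS_06, SEIS_07 (subtract circle equations pairwise → linear system) gives (x, y) ≈ (16.7, -35.2).
Distances from that point to each station vs reported:
  SEIS_04: calculated 128.3 vs reported 151.6 → residual 23.3 km
  SEIS_05: calculated 37.3 vs reported 37.3 → residual 0.0 km
  SEIS_06: calculated 139.6 vs reported 139.6 → residual 0.0 km
  SEIS_07: calculated 49.5 vs reported 49.5 → residual 0.0 km
SEIS_05, SEIS_06, SEIS_07 are mutually consistent (residuals ≈ 0); SEIS_04 is off by 23.3 km.

SEIS_04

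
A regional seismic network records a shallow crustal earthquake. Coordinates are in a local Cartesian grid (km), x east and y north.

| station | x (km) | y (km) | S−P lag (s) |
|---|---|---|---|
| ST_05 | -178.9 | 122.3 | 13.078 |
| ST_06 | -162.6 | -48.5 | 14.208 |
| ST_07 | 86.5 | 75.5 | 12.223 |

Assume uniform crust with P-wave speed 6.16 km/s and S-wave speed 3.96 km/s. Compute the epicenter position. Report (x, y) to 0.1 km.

Distance from S−P lag: d = Δt · v_P v_S / (v_P − v_S) = Δt · (6.16·3.96)/(6.16−3.96) ≈ 11.0880·Δt.
So d_ST_05 = 145.01, d_ST_06 = 157.54, d_ST_07 = 135.53 km.
Circle about each station: (x + 178.9)² + (y − 122.3)² = 145.01²; (x + 162.6)² + (y + 48.5)² = 157.54²; (x − 86.5)² + (y − 75.5)² = 135.53².
Subtracting pairs of circle equations eliminates x²+y² and gives linear equations (the radical axes):
32.6 x − 341.6 y = -21962.44
530.8 x − 93.6 y = -31120.48
Solving the 2×2 system: x ≈ -48.1, y ≈ 59.7 km.

-48.1 km east, 59.7 km north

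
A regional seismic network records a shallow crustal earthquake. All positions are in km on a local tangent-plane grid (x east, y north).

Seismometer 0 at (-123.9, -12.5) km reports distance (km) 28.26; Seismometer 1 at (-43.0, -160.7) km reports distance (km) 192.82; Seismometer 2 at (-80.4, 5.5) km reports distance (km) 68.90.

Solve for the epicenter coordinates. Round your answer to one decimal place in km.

x ≈ -149.1 km, y ≈ 0.3 km

Circle about each station: (x + 123.9)² + (y + 12.5)² = 28.26²; (x + 43.0)² + (y + 160.7)² = 192.82²; (x + 80.4)² + (y − 5.5)² = 68.90².
Subtracting the Seismometer 0 equation from the Seismometer 1 and Seismometer 2 equations removes the quadratic terms:
161.8 x − 296.4 y = -24214.89
87.0 x + 36.0 y = -12961.63
Solving the 2×2 system: x ≈ -149.1, y ≈ 0.3 km.
Check against Seismometer 0 (with the unrounded x, y): √((x + 123.9)²+(y + 12.5)²) = 28.27 ≈ 28.26 km. ✓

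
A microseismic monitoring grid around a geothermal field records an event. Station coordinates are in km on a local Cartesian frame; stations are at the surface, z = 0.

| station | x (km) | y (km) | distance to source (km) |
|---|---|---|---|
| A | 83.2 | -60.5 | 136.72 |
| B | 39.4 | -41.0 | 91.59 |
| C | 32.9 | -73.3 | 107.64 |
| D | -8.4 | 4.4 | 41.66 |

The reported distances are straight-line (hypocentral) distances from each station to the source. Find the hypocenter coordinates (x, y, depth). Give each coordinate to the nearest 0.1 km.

x ≈ -31.1 km, y ≈ 5.9 km, depth ≈ 34.9 km

Each station gives a sphere (x−x_i)² + (y−y_i)² + z² = d_i² (stations at z=0).
Subtracting the A sphere from B and C: z² cancels, leaving linear equations in x and y:
-87.6 x + 39.0 y = 2954.50
-100.6 x − 25.6 y = 2978.80
Solving: x ≈ -31.108, y ≈ 5.884 km (keep extra digits for the depth step; rounded: -31.1, 5.9).
Then from the A sphere: z² = 136.72² − (x − 83.2)² − (y + 60.5)² with x = -31.108, y = 5.884, so z ≈ 34.917 ≈ 34.9 km.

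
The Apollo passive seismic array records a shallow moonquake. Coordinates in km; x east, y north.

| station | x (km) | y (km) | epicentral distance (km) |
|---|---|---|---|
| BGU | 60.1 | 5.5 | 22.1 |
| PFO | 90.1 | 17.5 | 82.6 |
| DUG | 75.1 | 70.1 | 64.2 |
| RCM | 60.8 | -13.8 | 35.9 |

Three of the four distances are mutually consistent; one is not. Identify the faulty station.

Solve using three stations at a time. Using BGU, DUG, RCM (subtract circle equations pairwise → linear system) gives (x, y) ≈ (40.9, 15.9).
Distances from that point to each station vs reported:
  BGU: calculated 21.8 vs reported 22.1 → residual 0.3 km
  PFO: calculated 49.2 vs reported 82.6 → residual 33.4 km
  DUG: calculated 64.1 vs reported 64.2 → residual 0.1 km
  RCM: calculated 35.7 vs reported 35.9 → residual 0.2 km
BGU, DUG, RCM are mutually consistent (residuals ≈ 0); PFO is off by 33.4 km.

PFO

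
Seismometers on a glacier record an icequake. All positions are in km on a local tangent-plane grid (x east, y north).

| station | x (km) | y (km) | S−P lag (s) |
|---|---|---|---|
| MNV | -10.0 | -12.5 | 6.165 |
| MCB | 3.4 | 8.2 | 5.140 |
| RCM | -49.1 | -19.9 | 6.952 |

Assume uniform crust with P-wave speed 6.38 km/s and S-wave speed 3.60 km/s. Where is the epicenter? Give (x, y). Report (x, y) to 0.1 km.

x ≈ -30.1 km, y ≈ 34.3 km

Distance from S−P lag: d = Δt · v_P v_S / (v_P − v_S) = Δt · (6.38·3.60)/(6.38−3.60) ≈ 8.2619·Δt.
So d_MNV = 50.93, d_MCB = 42.47, d_RCM = 57.44 km.
Circle about each station: (x + 10.0)² + (y + 12.5)² = 50.93²; (x − 3.4)² + (y − 8.2)² = 42.47²; (x + 49.1)² + (y + 19.9)² = 57.44².
Subtracting the MNV equation from the MCB and RCM equations removes the quadratic terms:
26.8 x + 41.4 y = 612.71
-78.2 x − 14.8 y = 1845.08
Solving the 2×2 system: x ≈ -30.1, y ≈ 34.3 km.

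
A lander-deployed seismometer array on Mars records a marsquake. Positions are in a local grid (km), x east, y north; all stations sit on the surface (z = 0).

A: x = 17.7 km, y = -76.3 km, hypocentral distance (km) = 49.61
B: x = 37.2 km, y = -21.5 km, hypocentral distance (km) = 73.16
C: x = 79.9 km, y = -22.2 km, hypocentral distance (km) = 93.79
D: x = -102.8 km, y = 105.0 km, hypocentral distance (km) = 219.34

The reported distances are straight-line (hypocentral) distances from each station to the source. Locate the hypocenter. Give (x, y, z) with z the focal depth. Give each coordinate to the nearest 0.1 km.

Each station gives a sphere (x−x_i)² + (y−y_i)² + z² = d_i² (stations at z=0).
Subtracting the A sphere from B and C: z² cancels, leaving linear equations in x and y:
39.0 x + 109.6 y = -7180.12
124.4 x + 108.2 y = -5593.54
Solving: x ≈ 17.403, y ≈ -71.705 km (keep extra digits for the depth step; rounded: 17.4, -71.7).
Then from the A sphere: z² = 49.61² − (x − 17.7)² − (y + 76.3)² with x = 17.403, y = -71.705, so z ≈ 49.396 ≈ 49.4 km.
Check against D (with the unrounded solution): distance 219.35 ≈ 219.34 km. ✓

x ≈ 17.4 km, y ≈ -71.7 km, depth ≈ 49.4 km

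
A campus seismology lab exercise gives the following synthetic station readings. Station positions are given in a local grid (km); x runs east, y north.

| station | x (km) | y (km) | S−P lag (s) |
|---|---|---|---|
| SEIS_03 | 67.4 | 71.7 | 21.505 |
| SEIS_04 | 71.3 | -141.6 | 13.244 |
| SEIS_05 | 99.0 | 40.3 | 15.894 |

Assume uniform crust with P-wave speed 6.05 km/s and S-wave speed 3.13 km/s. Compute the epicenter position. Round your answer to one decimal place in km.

x ≈ 105.0 km, y ≈ -62.6 km

Distance from S−P lag: d = Δt · v_P v_S / (v_P − v_S) = Δt · (6.05·3.13)/(6.05−3.13) ≈ 6.4851·Δt.
So d_SEIS_03 = 139.46, d_SEIS_04 = 85.89, d_SEIS_05 = 103.07 km.
Circle about each station: (x − 67.4)² + (y − 71.7)² = 139.46²; (x − 71.3)² + (y + 141.6)² = 85.89²; (x − 99.0)² + (y − 40.3)² = 103.07².
Subtracting pairs of circle equations eliminates x²+y² and gives linear equations (the radical axes):
7.8 x − 426.6 y = 27522.60
63.2 x − 62.8 y = 10567.11
Solving the 2×2 system: x ≈ 105.0, y ≈ -62.6 km.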